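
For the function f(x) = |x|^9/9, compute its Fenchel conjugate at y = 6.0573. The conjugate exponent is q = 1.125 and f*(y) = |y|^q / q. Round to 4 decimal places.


The conjugate exponent q satisfies 1/p + 1/q = 1.
p = 9, so q = 9/(9 - 1) = 1.125
|y|^q = 6.0573^1.125 = 7.5869
f*(6.0573) = 7.5869 / 1.125 = 6.7439


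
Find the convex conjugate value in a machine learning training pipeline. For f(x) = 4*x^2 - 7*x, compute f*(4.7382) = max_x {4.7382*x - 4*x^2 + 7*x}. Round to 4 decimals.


f*(y) = sup_x {y*x - a*x^2 - b*x} = sup_x {(y-b)*x - a*x^2}
FOC: (y - b) - 2a*x = 0 => x* = (y - b)/(2a)
x* = (4.7382 + 7)/(2*4) = 1.4673
f*(4.7382) = (y-b)^2/(4a) = (4.7382 + 7)^2/(4*4)
= 137.7853/16 = 8.6116


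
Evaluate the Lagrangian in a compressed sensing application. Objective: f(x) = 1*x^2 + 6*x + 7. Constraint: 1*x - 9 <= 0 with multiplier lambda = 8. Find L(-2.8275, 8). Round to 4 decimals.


Step 1: Evaluate f(x).
f(-2.8275) = 1*(-2.8275)^2 + 6*(-2.8275) + 7 = -1.9702
Step 2: Evaluate g(x).
g(-2.8275) = 1*-2.8275 - 9 = -11.8275
Step 3: Compute Lagrangian.
L = -1.9702 + 8*-11.8275 = -96.5902


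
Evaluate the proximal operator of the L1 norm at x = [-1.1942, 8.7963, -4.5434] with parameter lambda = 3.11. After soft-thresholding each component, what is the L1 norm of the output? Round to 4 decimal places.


Soft-thresholding with lambda = 3.11:
prox(-1.1942) = sign(-1.1942)*max(|-1.1942| - 3.11, 0) = 0.0
prox(8.7963) = sign(8.7963)*max(|8.7963| - 3.11, 0) = 5.6863
prox(-4.5434) = sign(-4.5434)*max(|-4.5434| - 3.11, 0) = -1.4334
prox(x) = [0.0, 5.6863, -1.4334]
||prox(x)||_1 = 0.0 + 5.6863 + 1.4334 = 7.1197


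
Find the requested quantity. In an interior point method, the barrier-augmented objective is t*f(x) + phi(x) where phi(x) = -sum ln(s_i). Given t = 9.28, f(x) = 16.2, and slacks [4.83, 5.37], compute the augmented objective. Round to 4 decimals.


Step 1: Compute log-barrier.
ln values: [1.5748, 1.6808]
phi = -(1.5748 + 1.6808) = -3.2557
Step 2: Compute augmented objective.
t*f(x) = 9.28*16.2 = 150.336
Total = 150.336 - 3.2557 = 147.0803


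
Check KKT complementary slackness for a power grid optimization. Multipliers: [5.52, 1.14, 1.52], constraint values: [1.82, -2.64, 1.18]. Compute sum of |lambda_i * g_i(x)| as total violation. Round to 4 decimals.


KKT complementary slackness check:
lambda_1 * g_1 = 5.52 * 1.82 = 10.0464
lambda_2 * g_2 = 1.14 * -2.64 = -3.0096
lambda_3 * g_3 = 1.52 * 1.18 = 1.7936
Total violation = 10.0464 + 3.0096 + 1.7936 = 14.8496


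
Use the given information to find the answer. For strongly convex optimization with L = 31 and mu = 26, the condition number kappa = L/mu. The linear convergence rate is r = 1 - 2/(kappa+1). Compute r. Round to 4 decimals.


Step 1: Compute the condition number.
kappa = L/mu = 31/26 = 1.1923
Step 2: Compute the convergence rate.
r = 1 - 2/(kappa + 1) = 1 - 2*mu/(L + mu) = (L - mu)/(L + mu) = 5/57 = 0.0877


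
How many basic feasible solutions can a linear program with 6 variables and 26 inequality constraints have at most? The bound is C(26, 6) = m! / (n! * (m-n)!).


Each vertex corresponds to some choice of n active constraints out of m, so the number of vertices is at most C(m, n) = m! / (n!(m-n)!).
m = 26, n = 6
Numerator: 26 * 25 * 24 * 23 * 22 * 21
Denominator: 6! = 720
C(26, 6) = 230230


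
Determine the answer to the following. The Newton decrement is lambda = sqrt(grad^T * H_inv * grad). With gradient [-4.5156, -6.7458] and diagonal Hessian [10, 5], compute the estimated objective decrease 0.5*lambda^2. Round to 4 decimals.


Step 1: H is diagonal, so H^(-1) * g = [-0.4516, -1.3492].
Step 2: g^T H^(-1) g = sum_i g_i^2 / H_ii
  = (-4.5156)^2/10 + (-6.7458)^2/5
  = 2.0391 + 9.1012 = 11.1402
Step 3: Objective decrease = 0.5 * g^T H^(-1) g = 5.5701


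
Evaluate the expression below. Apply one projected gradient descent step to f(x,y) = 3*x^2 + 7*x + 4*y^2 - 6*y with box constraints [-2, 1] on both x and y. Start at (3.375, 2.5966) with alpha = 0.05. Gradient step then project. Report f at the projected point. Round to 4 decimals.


Step 1: Compute gradient at (3.375, 2.5966).
grad_x = 2*3*3.375 + 7 = 27.25
grad_y = 2*4*2.5966 - 6 = 14.7728
Step 2: Gradient step.
x_raw = 3.375 - 0.05*27.25 = 2.0125
y_raw = 2.5966 - 0.05*14.7728 = 1.858
Step 3: Project onto [-2, 1].
x_proj = clip(2.0125) = 1.0
y_proj = clip(1.858) = 1.0
Step 4: Evaluate f.
f(1.0, 1.0) = 8.0


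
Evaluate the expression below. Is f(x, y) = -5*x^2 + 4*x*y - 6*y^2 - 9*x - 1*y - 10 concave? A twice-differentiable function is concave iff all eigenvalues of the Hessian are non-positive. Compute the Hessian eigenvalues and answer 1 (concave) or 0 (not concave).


The Hessian of f(x,y) = -5*x^2 + 4*x*y - 6*y^2 - 9*x - 1*y - 10 is:
H = [[-10, 4], [4, -12]]
Trace = -10 - 12 = -22
Determinant = -10*-12 - (4)^2 = 104
Discriminant = (-22)^2 - 4*104 = 68.0
Eigenvalues: lambda_1 = -15.1231, lambda_2 = -6.8769
The function is concave.

1


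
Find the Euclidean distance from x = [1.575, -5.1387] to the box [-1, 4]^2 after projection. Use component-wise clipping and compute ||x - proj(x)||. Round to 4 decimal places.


Project each component onto [-1, 4].
clip(1.575) = 1.575, clip(-5.1387) = -1.0
Projection = [1.575, -1.0]
Squared diffs: [0.0, 17.1288]
Distance = sqrt(17.1288) = 4.1387


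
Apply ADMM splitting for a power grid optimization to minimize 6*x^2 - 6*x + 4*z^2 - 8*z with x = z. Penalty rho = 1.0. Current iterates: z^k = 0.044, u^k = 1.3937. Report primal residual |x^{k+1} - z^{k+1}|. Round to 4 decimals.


ADMM iteration with rho = 1.0, z^k = 0.044, u^k = 1.3937
Step 1: x-update.
Minimize 6*x^2 - 6*x + (1.0/2)*(x - 0.044 + 1.3937)^2
FOC: (2*6 + 1.0)*x = 6 + 1.0*(0.044 - 1.3937)
x^{k+1} = 0.3577
Step 2: z-update.
Minimize 4*z^2 - 8*z + (1.0/2)*(0.3577 - z + 1.3937)^2
FOC: (2*4 + 1.0)*z = 8 + 1.0*(0.3577 + 1.3937)
z^{k+1} = 1.0835
Step 3: u-update.
u^{k+1} = 1.3937 + 0.3577 - 1.0835 = 0.6679
Step 4: Primal residual = |0.3577 - 1.0835| = 0.7258


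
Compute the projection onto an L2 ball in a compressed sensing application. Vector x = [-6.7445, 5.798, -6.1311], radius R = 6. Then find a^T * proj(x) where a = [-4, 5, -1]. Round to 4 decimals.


Step 1: Compute ||x|| (intermediates to 6 decimals).
||x|| = sqrt((-6.7445)^2 + 5.798^2 + (-6.1311)^2) = 10.802568
Step 2: Project.
Since ||x|| > R, scale = R/||x|| = 6/10.802568 = 0.555423, proj(x) = scale * x
proj(x) = [-3.74605, 3.220343, -3.405354]
Step 3: Dot product.
a^T * proj(x) = -4*(-3.74605) + 5*3.220343 - 1*(-3.405354) = 34.4913


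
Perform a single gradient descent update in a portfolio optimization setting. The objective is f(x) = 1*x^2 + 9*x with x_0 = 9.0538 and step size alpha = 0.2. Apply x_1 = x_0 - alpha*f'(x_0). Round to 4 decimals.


We compute the gradient at x_0 and apply the update.
f'(x) = 2*x + 9
f'(9.0538) = 2*9.0538 + 9 = 27.1076
x_1 = 9.0538 - 0.2*27.1076 = 3.6323


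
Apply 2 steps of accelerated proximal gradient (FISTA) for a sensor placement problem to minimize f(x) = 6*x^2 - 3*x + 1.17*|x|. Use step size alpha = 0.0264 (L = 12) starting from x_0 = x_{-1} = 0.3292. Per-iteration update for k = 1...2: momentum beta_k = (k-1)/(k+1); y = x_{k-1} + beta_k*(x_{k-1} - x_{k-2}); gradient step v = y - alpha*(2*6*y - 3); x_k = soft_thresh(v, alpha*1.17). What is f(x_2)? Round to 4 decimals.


FISTA on f(x) = 6*x^2 - 3*x + 1.17*|x|
L = 12, alpha = 0.0264
Iteration 1: beta = 0.0, y = 0.3292 + 0.0*(0.3292 - 0.3292) = 0.3292
  grad(y) = 0.9504, v = y - alpha*grad = 0.3041
  prox(v) = soft_thresh(0.3041, 0.0309) = 0.2732
Iteration 2: beta = 0.3333, y = 0.2732 + 0.3333*(0.2732 - 0.3292) = 0.2546
  grad(y) = 0.0547, v = y - alpha*grad = 0.2531
  prox(v) = soft_thresh(0.2531, 0.0309) = 0.2222
f(x_2) = 6*0.2222^2 - 3*0.2222 + 1.17*|0.2222| = -0.1104


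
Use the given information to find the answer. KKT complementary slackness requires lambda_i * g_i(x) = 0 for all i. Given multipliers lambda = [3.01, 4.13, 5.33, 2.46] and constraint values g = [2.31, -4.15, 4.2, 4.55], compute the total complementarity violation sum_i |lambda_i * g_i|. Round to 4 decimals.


KKT complementary slackness check:
lambda_1 * g_1 = 3.01 * 2.31 = 6.9531
lambda_2 * g_2 = 4.13 * -4.15 = -17.1395
lambda_3 * g_3 = 5.33 * 4.2 = 22.386
lambda_4 * g_4 = 2.46 * 4.55 = 11.193
Total violation = 6.9531 + 17.1395 + 22.386 + 11.193 = 57.6716


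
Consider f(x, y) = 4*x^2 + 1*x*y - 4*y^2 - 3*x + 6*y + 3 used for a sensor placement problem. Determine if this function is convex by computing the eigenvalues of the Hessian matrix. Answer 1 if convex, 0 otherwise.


The Hessian of f(x,y) = 4*x^2 + 1*x*y - 4*y^2 - 3*x + 6*y + 3 is:
H = [[8, 1], [1, -8]]
Trace = 8 - 8 = 0
Determinant = 8*-8 - (1)^2 = -65
Discriminant = (0)^2 - 4*-65 = 260.0
Eigenvalues: lambda_1 = -8.0623, lambda_2 = 8.0623
The function is not convex.

0


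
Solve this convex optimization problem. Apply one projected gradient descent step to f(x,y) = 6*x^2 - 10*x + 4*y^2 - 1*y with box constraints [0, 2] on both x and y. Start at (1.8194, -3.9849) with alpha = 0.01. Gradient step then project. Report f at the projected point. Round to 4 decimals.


Step 1: Compute gradient at (1.8194, -3.9849).
grad_x = 2*6*1.8194 - 10 = 11.8328
grad_y = 2*4*-3.9849 - 1 = -32.8792
Step 2: Gradient step.
x_raw = 1.8194 - 0.01*11.8328 = 1.7011
y_raw = -3.9849 - 0.01*-32.8792 = -3.6561
Step 3: Project onto [0, 2].
x_proj = clip(1.7011) = 1.7011
y_proj = clip(-3.6561) = 0.0
Step 4: Evaluate f.
f(1.7011, 0.0) = 0.3512


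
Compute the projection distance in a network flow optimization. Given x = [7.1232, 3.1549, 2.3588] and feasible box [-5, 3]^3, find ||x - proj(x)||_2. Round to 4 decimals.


Project each component onto [-5, 3].
clip(7.1232) = 3.0, clip(3.1549) = 3.0, clip(2.3588) = 2.3588
Projection = [3.0, 3.0, 2.3588]
Squared diffs: [17.0008, 0.024, 0.0]
Distance = sqrt(17.0248) = 4.1261


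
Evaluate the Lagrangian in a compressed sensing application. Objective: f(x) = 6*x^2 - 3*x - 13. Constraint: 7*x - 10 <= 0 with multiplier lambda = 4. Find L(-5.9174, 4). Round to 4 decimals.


Step 1: Evaluate f(x).
f(-5.9174) = 6*(-5.9174)^2 - 3*(-5.9174) - 13 = 214.8459
Step 2: Evaluate g(x).
g(-5.9174) = 7*-5.9174 - 10 = -51.4218
Step 3: Compute Lagrangian.
L = 214.8459 + 4*-51.4218 = 9.1587


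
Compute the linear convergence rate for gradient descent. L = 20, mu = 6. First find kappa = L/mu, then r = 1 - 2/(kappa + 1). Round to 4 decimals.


Step 1: Compute the condition number.
kappa = L/mu = 20/6 = 3.3333
Step 2: Compute the convergence rate.
r = 1 - 2/(kappa + 1) = 1 - 2*mu/(L + mu) = (L - mu)/(L + mu) = 14/26 = 0.5385


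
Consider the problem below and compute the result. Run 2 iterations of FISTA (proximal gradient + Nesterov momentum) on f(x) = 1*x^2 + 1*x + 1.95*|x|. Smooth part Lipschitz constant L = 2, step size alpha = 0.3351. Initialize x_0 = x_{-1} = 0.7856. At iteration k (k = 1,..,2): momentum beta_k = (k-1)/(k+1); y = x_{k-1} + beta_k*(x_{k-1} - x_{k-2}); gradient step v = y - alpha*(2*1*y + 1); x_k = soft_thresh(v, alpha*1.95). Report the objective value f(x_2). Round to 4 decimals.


FISTA on f(x) = 1*x^2 + 1*x + 1.95*|x|
L = 2, alpha = 0.3351
Iteration 1: beta = 0.0, y = 0.7856 + 0.0*(0.7856 - 0.7856) = 0.7856
  grad(y) = 2.5712, v = y - alpha*grad = -0.076
  prox(v) = soft_thresh(-0.076, 0.6534) = 0.0
Iteration 2: beta = 0.3333, y = 0.0 + 0.3333*(0.0 - 0.7856) = -0.2619
  grad(y) = 0.4763, v = y - alpha*grad = -0.4215
  prox(v) = soft_thresh(-0.4215, 0.6534) = 0.0
f(x_2) = 1*0.0^2 + 1*0.0 + 1.95*|0.0| = 0.0


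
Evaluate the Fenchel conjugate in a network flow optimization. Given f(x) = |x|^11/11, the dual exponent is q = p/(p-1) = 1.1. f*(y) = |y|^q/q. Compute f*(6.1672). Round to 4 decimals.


The conjugate exponent q satisfies 1/p + 1/q = 1.
p = 11, so q = 11/(11 - 1) = 1.1
|y|^q = 6.1672^1.1 = 7.3977
f*(6.1672) = 7.3977 / 1.1 = 6.7252


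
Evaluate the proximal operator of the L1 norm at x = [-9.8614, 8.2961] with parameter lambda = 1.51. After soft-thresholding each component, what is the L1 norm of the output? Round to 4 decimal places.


Soft-thresholding with lambda = 1.51:
prox(-9.8614) = sign(-9.8614)*max(|-9.8614| - 1.51, 0) = -8.3514
prox(8.2961) = sign(8.2961)*max(|8.2961| - 1.51, 0) = 6.7861
prox(x) = [-8.3514, 6.7861]
||prox(x)||_1 = 8.3514 + 6.7861 = 15.1375


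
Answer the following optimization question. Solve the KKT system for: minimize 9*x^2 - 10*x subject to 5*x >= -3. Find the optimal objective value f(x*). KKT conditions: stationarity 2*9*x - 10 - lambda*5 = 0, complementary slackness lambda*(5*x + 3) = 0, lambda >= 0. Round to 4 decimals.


Step 1: Try lambda = 0 (constraint inactive).
Stationarity: 2*9*x - 10 = 0
x* = 10/(2*9) = 5/9 = 0.5556 (rounded; the exact value 5/9 is used below)
Check constraint: 5*0.5556 = 2.778 >= -3 -- satisfied.
Step 2: Compute optimal value.
f(x*) = 9*(5/9)^2 - 10*(5/9) = -2.7778


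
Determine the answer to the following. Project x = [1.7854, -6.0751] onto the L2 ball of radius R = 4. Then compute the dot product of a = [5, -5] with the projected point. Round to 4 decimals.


Step 1: Compute ||x|| (intermediates to 6 decimals).
||x|| = sqrt(1.7854^2 + (-6.0751)^2) = 6.332021
Step 2: Project.
Since ||x|| > R, scale = R/||x|| = 4/6.332021 = 0.63171, proj(x) = scale * x
proj(x) = [1.127855, -3.837701]
Step 3: Dot product.
a^T * proj(x) = 5*1.127855 - 5*(-3.837701) = 24.8278


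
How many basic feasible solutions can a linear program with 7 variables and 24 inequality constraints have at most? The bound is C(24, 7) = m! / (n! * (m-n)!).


Each vertex corresponds to some choice of n active constraints out of m, so the number of vertices is at most C(m, n) = m! / (n!(m-n)!).
m = 24, n = 7
Numerator: 24 * 23 * 22 * 21 * 20 * 19 * 18
Denominator: 7! = 5040
C(24, 7) = 346104


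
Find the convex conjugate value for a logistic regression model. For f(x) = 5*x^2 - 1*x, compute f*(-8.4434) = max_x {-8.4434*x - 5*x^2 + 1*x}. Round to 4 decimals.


f*(y) = sup_x {y*x - a*x^2 - b*x} = sup_x {(y-b)*x - a*x^2}
FOC: (y - b) - 2a*x = 0 => x* = (y - b)/(2a)
x* = (-8.4434 + 1)/(2*5) = -0.7443
f*(-8.4434) = (y-b)^2/(4a) = (-8.4434 + 1)^2/(4*5)
= 55.4042/20 = 2.7702


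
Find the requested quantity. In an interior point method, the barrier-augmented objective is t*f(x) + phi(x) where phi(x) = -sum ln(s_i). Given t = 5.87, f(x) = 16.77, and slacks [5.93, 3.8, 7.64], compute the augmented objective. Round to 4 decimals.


Step 1: Compute log-barrier.
ln values: [1.78, 1.335, 2.0334]
phi = -(1.78 + 1.335 + 2.0334) = -5.1484
Step 2: Compute augmented objective.
t*f(x) = 5.87*16.77 = 98.4399
Total = 98.4399 - 5.1484 = 93.2915


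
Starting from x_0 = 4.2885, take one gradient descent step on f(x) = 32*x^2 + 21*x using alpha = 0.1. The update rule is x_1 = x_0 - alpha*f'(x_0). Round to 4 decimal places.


We compute the gradient at x_0 and apply the update.
f'(x) = 64*x + 21
f'(4.2885) = 64*4.2885 + 21 = 295.464
x_1 = 4.2885 - 0.1*295.464 = -25.2579


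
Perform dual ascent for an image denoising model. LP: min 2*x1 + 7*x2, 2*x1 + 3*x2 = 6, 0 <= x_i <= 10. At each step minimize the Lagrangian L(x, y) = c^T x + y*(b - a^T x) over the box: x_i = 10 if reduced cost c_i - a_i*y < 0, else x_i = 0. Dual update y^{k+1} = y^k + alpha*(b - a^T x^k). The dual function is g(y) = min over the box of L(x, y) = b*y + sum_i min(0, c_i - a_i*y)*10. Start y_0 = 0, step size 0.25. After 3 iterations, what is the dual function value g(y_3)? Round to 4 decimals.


Dual ascent for LP: min 2*x1 + 7*x2, 2*x1 + 3*x2 = 6, 0 <= x_i <= 10
Step 1: y^k = 0.0, reduced costs: (2.0, 7.0)
  x^k = (0.0, 0.0), subgradient = b - a^T x = 6.0
  y^{k+1} = 0.0 + 0.25*6.0 = 1.5
Step 2: y^k = 1.5, reduced costs: (-1.0, 2.5)
  x^k = (10.0, 0.0), subgradient = b - a^T x = -14.0
  y^{k+1} = 1.5 + 0.25*-14.0 = -2.0
Step 3: y^k = -2.0, reduced costs: (6.0, 13.0)
  x^k = (0.0, 0.0), subgradient = b - a^T x = 6.0
  y^{k+1} = -2.0 + 0.25*6.0 = -0.5
Dual objective at y_3 = -0.5: reduced costs (3.0, 8.5), box minimizer x = (0.0, 0.0)
g(y_3) = b*y + (c1 - a1*y)*x1 + (c2 - a2*y)*x2 = 6*(-0.5) + 3.0*0.0 + 8.5*0.0 = -3.0 + 0.0 + 0.0 = -3.0


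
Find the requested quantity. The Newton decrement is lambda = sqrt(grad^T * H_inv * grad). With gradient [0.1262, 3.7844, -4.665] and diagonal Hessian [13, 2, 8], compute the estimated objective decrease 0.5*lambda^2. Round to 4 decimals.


Step 1: H is diagonal, so H^(-1) * g = [0.0097, 1.8922, -0.5831].
Step 2: g^T H^(-1) g = sum_i g_i^2 / H_ii
  = (0.1262)^2/13 + (3.7844)^2/2 + (-4.665)^2/8
  = 0.0012 + 7.1608 + 2.7203 = 9.8823
Step 3: Objective decrease = 0.5 * g^T H^(-1) g = 4.9412


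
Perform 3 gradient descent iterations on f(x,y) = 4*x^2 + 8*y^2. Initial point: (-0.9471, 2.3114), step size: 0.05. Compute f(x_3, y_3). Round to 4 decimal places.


Gradient descent on f(x,y) = 4*x^2 + 8*y^2.
Starting point: (-0.9471, 2.3114), alpha = 0.05
Step 1: grad_x = 2*4*-0.9471 = -7.5768, grad_y = 2*8*2.3114 = 36.9824
  x_1 = -0.9471 - 0.05*-7.5768 = -0.5683
  y_1 = 2.3114 - 0.05*36.9824 = 0.4623
Step 2: grad_x = 2*4*-0.5683 = -4.5461, grad_y = 2*8*0.4623 = 7.3965
  x_2 = -0.5683 - 0.05*-4.5461 = -0.341
  y_2 = 0.4623 - 0.05*7.3965 = 0.0925
Step 3: grad_x = 2*4*-0.341 = -2.7276, grad_y = 2*8*0.0925 = 1.4793
  x_3 = -0.341 - 0.05*-2.7276 = -0.2046
  y_3 = 0.0925 - 0.05*1.4793 = 0.0185
f(-0.2046, 0.0185) = 4*(-0.2046)^2 + 8*0.0185^2 = 0.1701


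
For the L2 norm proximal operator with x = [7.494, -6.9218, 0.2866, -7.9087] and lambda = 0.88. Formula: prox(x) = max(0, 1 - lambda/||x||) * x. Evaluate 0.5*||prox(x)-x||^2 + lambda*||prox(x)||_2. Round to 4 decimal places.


Step 1: Compute ||x||.
||x|| = 12.9113
Step 2: Compute scaling factor.
scale = max(0, 1 - 0.88/12.9113) = 0.9318
Step 3: prox(x) = [6.9832, -6.45, 0.2671, -7.3697]
||prox(x)|| = 12.0313
Step 4: Proximal objective.
0.5*||prox-x||^2 = 0.3872
lambda*||prox|| = 10.5875
Total = 10.9747


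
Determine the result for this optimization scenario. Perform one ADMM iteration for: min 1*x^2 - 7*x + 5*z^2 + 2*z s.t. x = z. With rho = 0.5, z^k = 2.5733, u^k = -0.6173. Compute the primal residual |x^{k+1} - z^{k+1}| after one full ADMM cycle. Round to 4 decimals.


ADMM iteration with rho = 0.5, z^k = 2.5733, u^k = -0.6173
Step 1: x-update.
Minimize 1*x^2 - 7*x + (0.5/2)*(x - 2.5733 - 0.6173)^2
FOC: (2*1 + 0.5)*x = 7 + 0.5*(2.5733 + 0.6173)
x^{k+1} = 3.4381
Step 2: z-update.
Minimize 5*z^2 + 2*z + (0.5/2)*(3.4381 - z - 0.6173)^2
FOC: (2*5 + 0.5)*z = -2 + 0.5*(3.4381 - 0.6173)
z^{k+1} = -0.0562
Step 3: u-update.
u^{k+1} = -0.6173 + 3.4381 + 0.0562 = 2.877
Step 4: Primal residual = |3.4381 + 0.0562| = 3.4943


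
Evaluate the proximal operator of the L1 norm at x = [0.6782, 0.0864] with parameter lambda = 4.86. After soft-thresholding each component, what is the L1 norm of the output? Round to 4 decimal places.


Soft-thresholding with lambda = 4.86:
prox(0.6782) = sign(0.6782)*max(|0.6782| - 4.86, 0) = 0.0
prox(0.0864) = sign(0.0864)*max(|0.0864| - 4.86, 0) = 0.0
prox(x) = [0.0, 0.0]
||prox(x)||_1 = 0.0 + 0.0 = 0.0


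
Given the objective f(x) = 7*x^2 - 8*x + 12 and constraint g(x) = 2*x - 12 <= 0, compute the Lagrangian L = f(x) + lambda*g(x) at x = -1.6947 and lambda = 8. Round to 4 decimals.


Step 1: Evaluate f(x).
f(-1.6947) = 7*(-1.6947)^2 - 8*(-1.6947) + 12 = 45.6617
Step 2: Evaluate g(x).
g(-1.6947) = 2*-1.6947 - 12 = -15.3894
Step 3: Compute Lagrangian.
L = 45.6617 + 8*-15.3894 = -77.4535


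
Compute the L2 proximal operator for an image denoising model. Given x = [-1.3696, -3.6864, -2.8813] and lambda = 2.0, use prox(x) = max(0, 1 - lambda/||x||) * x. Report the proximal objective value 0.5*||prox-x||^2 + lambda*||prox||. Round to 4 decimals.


Step 1: Compute ||x||.
||x|| = 4.8752
Step 2: Compute scaling factor.
scale = max(0, 1 - 2.0/4.8752) = 0.5898
Step 3: prox(x) = [-0.8077, -2.1741, -1.6993]
||prox(x)|| = 2.8752
Step 4: Proximal objective.
0.5*||prox-x||^2 = 2.0
lambda*||prox|| = 5.7504
Total = 7.7503


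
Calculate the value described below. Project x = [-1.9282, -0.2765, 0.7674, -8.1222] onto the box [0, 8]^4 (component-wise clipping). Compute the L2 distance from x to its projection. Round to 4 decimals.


Project each component onto [0, 8].
clip(-1.9282) = 0.0, clip(-0.2765) = 0.0, clip(0.7674) = 0.7674, clip(-8.1222) = 0.0
Projection = [0.0, 0.0, 0.7674, 0.0]
Squared diffs: [3.718, 0.0765, 0.0, 65.9701]
Distance = sqrt(69.7646) = 8.3525


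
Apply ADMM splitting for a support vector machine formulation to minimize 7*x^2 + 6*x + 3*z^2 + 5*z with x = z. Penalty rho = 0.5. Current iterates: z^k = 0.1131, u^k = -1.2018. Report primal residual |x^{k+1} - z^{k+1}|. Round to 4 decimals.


ADMM iteration with rho = 0.5, z^k = 0.1131, u^k = -1.2018
Step 1: x-update.
Minimize 7*x^2 + 6*x + (0.5/2)*(x - 0.1131 - 1.2018)^2
FOC: (2*7 + 0.5)*x = -6 + 0.5*(0.1131 + 1.2018)
x^{k+1} = -0.3685
Step 2: z-update.
Minimize 3*z^2 + 5*z + (0.5/2)*(-0.3685 - z - 1.2018)^2
FOC: (2*3 + 0.5)*z = -5 + 0.5*(-0.3685 - 1.2018)
z^{k+1} = -0.89
Step 3: u-update.
u^{k+1} = -1.2018 - 0.3685 + 0.89 = -0.6802
Step 4: Primal residual = |-0.3685 + 0.89| = 0.5216


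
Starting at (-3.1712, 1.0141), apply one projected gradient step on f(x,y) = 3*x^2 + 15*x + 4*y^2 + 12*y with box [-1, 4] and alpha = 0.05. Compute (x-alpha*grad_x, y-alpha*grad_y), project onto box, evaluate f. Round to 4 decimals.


Step 1: Compute gradient at (-3.1712, 1.0141).
grad_x = 2*3*-3.1712 + 15 = -4.0272
grad_y = 2*4*1.0141 + 12 = 20.1128
Step 2: Gradient step.
x_raw = -3.1712 - 0.05*-4.0272 = -2.9698
y_raw = 1.0141 - 0.05*20.1128 = 0.0085
Step 3: Project onto [-1, 4].
x_proj = clip(-2.9698) = -1.0
y_proj = clip(0.0085) = 0.0085
Step 4: Evaluate f.
f(-1.0, 0.0085) = -11.8982


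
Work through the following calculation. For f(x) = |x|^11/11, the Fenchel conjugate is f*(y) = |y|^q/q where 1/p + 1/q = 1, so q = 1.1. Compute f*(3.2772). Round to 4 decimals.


The conjugate exponent q satisfies 1/p + 1/q = 1.
p = 11, so q = 11/(11 - 1) = 1.1
|y|^q = 3.2772^1.1 = 3.6902
f*(3.2772) = 3.6902 / 1.1 = 3.3548


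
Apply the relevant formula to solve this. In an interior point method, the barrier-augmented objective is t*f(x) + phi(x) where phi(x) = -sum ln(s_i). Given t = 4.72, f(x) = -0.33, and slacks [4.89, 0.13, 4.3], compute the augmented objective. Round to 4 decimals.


Step 1: Compute log-barrier.
ln values: [1.5872, -2.0402, 1.4586]
phi = -(1.5872 - 2.0402 + 1.4586) = -1.0056
Step 2: Compute augmented objective.
t*f(x) = 4.72*-0.33 = -1.5576
Total = -1.5576 - 1.0056 = -2.5632


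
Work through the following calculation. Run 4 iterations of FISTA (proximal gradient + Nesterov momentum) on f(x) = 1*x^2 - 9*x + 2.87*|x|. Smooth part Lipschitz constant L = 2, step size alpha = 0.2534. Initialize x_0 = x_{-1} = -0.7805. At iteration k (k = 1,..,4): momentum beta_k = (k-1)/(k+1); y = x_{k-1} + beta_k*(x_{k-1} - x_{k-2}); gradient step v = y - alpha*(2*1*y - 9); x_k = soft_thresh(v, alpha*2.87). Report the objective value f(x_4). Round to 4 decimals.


FISTA on f(x) = 1*x^2 - 9*x + 2.87*|x|
L = 2, alpha = 0.2534
Iteration 1: beta = 0.0, y = -0.7805 + 0.0*(-0.7805 + 0.7805) = -0.7805
  grad(y) = -10.561, v = y - alpha*grad = 1.8957
  prox(v) = soft_thresh(1.8957, 0.7273) = 1.1684
Iteration 2: beta = 0.3333, y = 1.1684 + 0.3333*(1.1684 + 0.7805) = 1.818
  grad(y) = -5.3639, v = y - alpha*grad = 3.1773
  prox(v) = soft_thresh(3.1773, 0.7273) = 2.45
Iteration 3: beta = 0.5, y = 2.45 + 0.5*(2.45 - 1.1684) = 3.0908
  grad(y) = -2.8184, v = y - alpha*grad = 3.805
  prox(v) = soft_thresh(3.805, 0.7273) = 3.0777
Iteration 4: beta = 0.6, y = 3.0777 + 0.6*(3.0777 - 2.45) = 3.4544
  grad(y) = -2.0913, v = y - alpha*grad = 3.9843
  prox(v) = soft_thresh(3.9843, 0.7273) = 3.257
f(x_4) = 1*3.257^2 - 9*3.257 + 2.87*|3.257| = -9.3573


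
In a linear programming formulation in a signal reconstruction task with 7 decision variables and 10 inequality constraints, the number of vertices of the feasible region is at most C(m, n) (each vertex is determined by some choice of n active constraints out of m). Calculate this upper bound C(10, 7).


Each vertex corresponds to some choice of n active constraints out of m, so the number of vertices is at most C(m, n) = m! / (n!(m-n)!).
m = 10, n = 7
Numerator: 10 * 9 * 8 * 7 * 6 * 5 * 4
Denominator: 7! = 5040
C(10, 7) = 120


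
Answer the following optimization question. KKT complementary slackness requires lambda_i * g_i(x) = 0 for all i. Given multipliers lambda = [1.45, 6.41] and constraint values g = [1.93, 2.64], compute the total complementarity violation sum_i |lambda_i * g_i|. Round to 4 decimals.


KKT complementary slackness check:
lambda_1 * g_1 = 1.45 * 1.93 = 2.7985
lambda_2 * g_2 = 6.41 * 2.64 = 16.9224
Total violation = 2.7985 + 16.9224 = 19.7209


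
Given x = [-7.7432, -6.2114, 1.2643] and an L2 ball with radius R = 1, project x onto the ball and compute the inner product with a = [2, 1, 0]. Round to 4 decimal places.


Step 1: Compute ||x|| (intermediates to 6 decimals).
||x|| = sqrt((-7.7432)^2 + (-6.2114)^2 + 1.2643^2) = 10.006852
Step 2: Project.
Since ||x|| > R, scale = R/||x|| = 1/10.006852 = 0.099932, proj(x) = scale * x
proj(x) = [-0.773793, -0.620718, 0.126344]
Step 3: Dot product.
a^T * proj(x) = 2*(-0.773793) + 1*(-0.620718) + 0*0.126344 = -2.1683


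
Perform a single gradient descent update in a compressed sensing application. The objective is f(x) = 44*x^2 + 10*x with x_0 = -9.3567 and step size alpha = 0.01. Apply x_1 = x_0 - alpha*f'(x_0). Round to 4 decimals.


We compute the gradient at x_0 and apply the update.
f'(x) = 88*x + 10
f'(-9.3567) = 88*-9.3567 + 10 = -813.3896
x_1 = -9.3567 - 0.01*-813.3896 = -1.2228


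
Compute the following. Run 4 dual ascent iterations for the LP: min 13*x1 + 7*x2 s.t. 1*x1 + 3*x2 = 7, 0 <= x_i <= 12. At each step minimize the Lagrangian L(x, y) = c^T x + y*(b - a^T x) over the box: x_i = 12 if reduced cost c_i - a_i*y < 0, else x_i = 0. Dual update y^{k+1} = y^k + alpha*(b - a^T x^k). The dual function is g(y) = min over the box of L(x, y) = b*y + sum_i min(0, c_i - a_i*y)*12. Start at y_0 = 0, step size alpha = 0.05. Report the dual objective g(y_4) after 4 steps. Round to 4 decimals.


Dual ascent for LP: min 13*x1 + 7*x2, 1*x1 + 3*x2 = 7, 0 <= x_i <= 12
Step 1: y^k = 0.0, reduced costs: (13.0, 7.0)
  x^k = (0.0, 0.0), subgradient = b - a^T x = 7.0
  y^{k+1} = 0.0 + 0.05*7.0 = 0.35
Step 2: y^k = 0.35, reduced costs: (12.65, 5.95)
  x^k = (0.0, 0.0), subgradient = b - a^T x = 7.0
  y^{k+1} = 0.35 + 0.05*7.0 = 0.7
Step 3: y^k = 0.7, reduced costs: (12.3, 4.9)
  x^k = (0.0, 0.0), subgradient = b - a^T x = 7.0
  y^{k+1} = 0.7 + 0.05*7.0 = 1.05
Step 4: y^k = 1.05, reduced costs: (11.95, 3.85)
  x^k = (0.0, 0.0), subgradient = b - a^T x = 7.0
  y^{k+1} = 1.05 + 0.05*7.0 = 1.4
Dual objective at y_4 = 1.4: reduced costs (11.6, 2.8), box minimizer x = (0.0, 0.0)
g(y_4) = b*y + (c1 - a1*y)*x1 + (c2 - a2*y)*x2 = 7*1.4 + 11.6*0.0 + 2.8*0.0 = 9.8 + 0.0 + 0.0 = 9.8


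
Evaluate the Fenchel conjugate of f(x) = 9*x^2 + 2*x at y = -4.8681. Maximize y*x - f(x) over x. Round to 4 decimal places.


f*(y) = sup_x {y*x - a*x^2 - b*x} = sup_x {(y-b)*x - a*x^2}
FOC: (y - b) - 2a*x = 0 => x* = (y - b)/(2a)
x* = (-4.8681 - 2)/(2*9) = -0.3816
f*(-4.8681) = (y-b)^2/(4a) = (-4.8681 - 2)^2/(4*9)
= 47.1708/36 = 1.3103


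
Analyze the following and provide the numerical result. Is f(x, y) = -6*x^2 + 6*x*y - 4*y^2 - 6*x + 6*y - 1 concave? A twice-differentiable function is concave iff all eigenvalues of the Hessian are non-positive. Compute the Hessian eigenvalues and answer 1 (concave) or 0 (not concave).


The Hessian of f(x,y) = -6*x^2 + 6*x*y - 4*y^2 - 6*x + 6*y - 1 is:
H = [[-12, 6], [6, -8]]
Trace = -12 - 8 = -20
Determinant = -12*-8 - (6)^2 = 60
Discriminant = (-20)^2 - 4*60 = 160.0
Eigenvalues: lambda_1 = -16.3246, lambda_2 = -3.6754
The function is concave.

1


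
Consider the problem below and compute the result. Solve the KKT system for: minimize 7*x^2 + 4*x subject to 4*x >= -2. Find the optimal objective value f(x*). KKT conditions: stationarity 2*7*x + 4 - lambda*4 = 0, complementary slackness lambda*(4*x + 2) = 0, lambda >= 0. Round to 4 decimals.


Step 1: Try lambda = 0 (constraint inactive).
Stationarity: 2*7*x + 4 = 0
x* = -4/(2*7) = -2/7 = -0.2857 (rounded; the exact value -2/7 is used below)
Check constraint: 4*-0.2857 = -1.1428 >= -2 -- satisfied.
Step 2: Compute optimal value.
f(x*) = 7*(-2/7)^2 + 4*(-2/7) = -0.5714


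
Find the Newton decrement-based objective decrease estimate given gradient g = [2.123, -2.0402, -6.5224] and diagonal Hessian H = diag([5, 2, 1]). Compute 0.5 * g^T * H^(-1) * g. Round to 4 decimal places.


Step 1: H is diagonal, so H^(-1) * g = [0.4246, -1.0201, -6.5224].
Step 2: g^T H^(-1) g = sum_i g_i^2 / H_ii
  = (2.123)^2/5 + (-2.0402)^2/2 + (-6.5224)^2/1
  = 0.9014 + 2.0812 + 42.5417 = 45.5243
Step 3: Objective decrease = 0.5 * g^T H^(-1) g = 22.7622


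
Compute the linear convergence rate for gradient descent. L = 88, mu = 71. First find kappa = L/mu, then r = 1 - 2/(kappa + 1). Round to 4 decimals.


Step 1: Compute the condition number.
kappa = L/mu = 88/71 = 1.2394
Step 2: Compute the convergence rate.
r = 1 - 2/(kappa + 1) = 1 - 2*mu/(L + mu) = (L - mu)/(L + mu) = 17/159 = 0.1069


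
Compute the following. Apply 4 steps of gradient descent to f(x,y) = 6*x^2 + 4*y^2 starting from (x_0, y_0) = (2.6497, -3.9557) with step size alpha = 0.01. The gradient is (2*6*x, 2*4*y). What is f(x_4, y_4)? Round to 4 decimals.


Gradient descent on f(x,y) = 6*x^2 + 4*y^2.
Starting point: (2.6497, -3.9557), alpha = 0.01
Step 1: grad_x = 2*6*2.6497 = 31.7964, grad_y = 2*4*-3.9557 = -31.6456
  x_1 = 2.6497 - 0.01*31.7964 = 2.3317
  y_1 = -3.9557 - 0.01*-31.6456 = -3.6392
Step 2: grad_x = 2*6*2.3317 = 27.9808, grad_y = 2*4*-3.6392 = -29.114
  x_2 = 2.3317 - 0.01*27.9808 = 2.0519
  y_2 = -3.6392 - 0.01*-29.114 = -3.3481
Step 3: grad_x = 2*6*2.0519 = 24.6231, grad_y = 2*4*-3.3481 = -26.7848
  x_3 = 2.0519 - 0.01*24.6231 = 1.8057
  y_3 = -3.3481 - 0.01*-26.7848 = -3.0803
Step 4: grad_x = 2*6*1.8057 = 21.6684, grad_y = 2*4*-3.0803 = -24.642
  x_4 = 1.8057 - 0.01*21.6684 = 1.589
  y_4 = -3.0803 - 0.01*-24.642 = -2.8338
f(1.589, -2.8338) = 6*1.589^2 + 4*(-2.8338)^2 = 47.2723


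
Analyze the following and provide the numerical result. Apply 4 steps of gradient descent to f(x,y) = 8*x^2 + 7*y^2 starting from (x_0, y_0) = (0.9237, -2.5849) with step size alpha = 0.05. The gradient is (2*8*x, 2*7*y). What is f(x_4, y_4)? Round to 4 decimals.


Gradient descent on f(x,y) = 8*x^2 + 7*y^2.
Starting point: (0.9237, -2.5849), alpha = 0.05
Step 1: grad_x = 2*8*0.9237 = 14.7792, grad_y = 2*7*-2.5849 = -36.1886
  x_1 = 0.9237 - 0.05*14.7792 = 0.1847
  y_1 = -2.5849 - 0.05*-36.1886 = -0.7755
Step 2: grad_x = 2*8*0.1847 = 2.9558, grad_y = 2*7*-0.7755 = -10.8566
  x_2 = 0.1847 - 0.05*2.9558 = 0.0369
  y_2 = -0.7755 - 0.05*-10.8566 = -0.2326
Step 3: grad_x = 2*8*0.0369 = 0.5912, grad_y = 2*7*-0.2326 = -3.257
  x_3 = 0.0369 - 0.05*0.5912 = 0.0074
  y_3 = -0.2326 - 0.05*-3.257 = -0.0698
Step 4: grad_x = 2*8*0.0074 = 0.1182, grad_y = 2*7*-0.0698 = -0.9771
  x_4 = 0.0074 - 0.05*0.1182 = 0.0015
  y_4 = -0.0698 - 0.05*-0.9771 = -0.0209
f(0.0015, -0.0209) = 8*0.0015^2 + 7*(-0.0209)^2 = 0.0031


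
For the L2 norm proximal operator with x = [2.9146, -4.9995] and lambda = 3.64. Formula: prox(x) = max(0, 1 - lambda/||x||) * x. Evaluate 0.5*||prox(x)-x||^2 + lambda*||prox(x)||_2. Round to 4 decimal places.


Step 1: Compute ||x||.
||x|| = 5.787
Step 2: Compute scaling factor.
scale = max(0, 1 - 3.64/5.787) = 0.371
Step 3: prox(x) = [1.0813, -1.8549]
||prox(x)|| = 2.147
Step 4: Proximal objective.
0.5*||prox-x||^2 = 6.6248
lambda*||prox|| = 7.8151
Total = 14.44


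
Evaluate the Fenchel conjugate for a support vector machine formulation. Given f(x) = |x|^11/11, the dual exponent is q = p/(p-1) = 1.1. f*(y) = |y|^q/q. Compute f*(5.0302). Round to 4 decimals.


The conjugate exponent q satisfies 1/p + 1/q = 1.
p = 11, so q = 11/(11 - 1) = 1.1
|y|^q = 5.0302^1.1 = 5.9121
f*(5.0302) = 5.9121 / 1.1 = 5.3747


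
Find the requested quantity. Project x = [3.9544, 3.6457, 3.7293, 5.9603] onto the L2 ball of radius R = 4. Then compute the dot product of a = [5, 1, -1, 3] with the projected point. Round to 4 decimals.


Step 1: Compute ||x|| (intermediates to 6 decimals).
||x|| = sqrt(3.9544^2 + 3.6457^2 + 3.7293^2 + 5.9603^2) = 8.85219
Step 2: Project.
Since ||x|| > R, scale = R/||x|| = 4/8.85219 = 0.451866, proj(x) = scale * x
proj(x) = [1.786859, 1.647368, 1.685144, 2.693257]
Step 3: Dot product.
a^T * proj(x) = 5*1.786859 + 1*1.647368 - 1*1.685144 + 3*2.693257 = 16.9763


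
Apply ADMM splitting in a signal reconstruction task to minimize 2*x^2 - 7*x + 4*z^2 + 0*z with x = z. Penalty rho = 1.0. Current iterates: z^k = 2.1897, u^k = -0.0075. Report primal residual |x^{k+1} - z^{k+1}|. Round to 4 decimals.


ADMM iteration with rho = 1.0, z^k = 2.1897, u^k = -0.0075
Step 1: x-update.
Minimize 2*x^2 - 7*x + (1.0/2)*(x - 2.1897 - 0.0075)^2
FOC: (2*2 + 1.0)*x = 7 + 1.0*(2.1897 + 0.0075)
x^{k+1} = 1.8394
Step 2: z-update.
Minimize 4*z^2 + 0*z + (1.0/2)*(1.8394 - z - 0.0075)^2
FOC: (2*4 + 1.0)*z = 0 + 1.0*(1.8394 - 0.0075)
z^{k+1} = 0.2035
Step 3: u-update.
u^{k+1} = -0.0075 + 1.8394 - 0.2035 = 1.6284
Step 4: Primal residual = |1.8394 - 0.2035| = 1.6359


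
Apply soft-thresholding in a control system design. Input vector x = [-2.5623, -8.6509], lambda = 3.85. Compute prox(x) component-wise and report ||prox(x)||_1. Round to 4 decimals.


Soft-thresholding with lambda = 3.85:
prox(-2.5623) = sign(-2.5623)*max(|-2.5623| - 3.85, 0) = 0.0
prox(-8.6509) = sign(-8.6509)*max(|-8.6509| - 3.85, 0) = -4.8009
prox(x) = [0.0, -4.8009]
||prox(x)||_1 = 0.0 + 4.8009 = 4.8009


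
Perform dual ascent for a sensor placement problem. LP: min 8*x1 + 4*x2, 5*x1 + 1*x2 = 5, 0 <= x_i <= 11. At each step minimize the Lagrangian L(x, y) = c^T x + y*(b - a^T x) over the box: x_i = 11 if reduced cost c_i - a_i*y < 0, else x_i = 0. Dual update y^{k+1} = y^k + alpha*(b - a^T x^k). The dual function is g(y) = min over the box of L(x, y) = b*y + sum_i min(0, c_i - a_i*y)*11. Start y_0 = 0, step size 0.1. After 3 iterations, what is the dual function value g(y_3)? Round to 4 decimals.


Dual ascent for LP: min 8*x1 + 4*x2, 5*x1 + 1*x2 = 5, 0 <= x_i <= 11
Step 1: y^k = 0.0, reduced costs: (8.0, 4.0)
  x^k = (0.0, 0.0), subgradient = b - a^T x = 5.0
  y^{k+1} = 0.0 + 0.1*5.0 = 0.5
Step 2: y^k = 0.5, reduced costs: (5.5, 3.5)
  x^k = (0.0, 0.0), subgradient = b - a^T x = 5.0
  y^{k+1} = 0.5 + 0.1*5.0 = 1.0
Step 3: y^k = 1.0, reduced costs: (3.0, 3.0)
  x^k = (0.0, 0.0), subgradient = b - a^T x = 5.0
  y^{k+1} = 1.0 + 0.1*5.0 = 1.5
Dual objective at y_3 = 1.5: reduced costs (0.5, 2.5), box minimizer x = (0.0, 0.0)
g(y_3) = b*y + (c1 - a1*y)*x1 + (c2 - a2*y)*x2 = 5*1.5 + 0.5*0.0 + 2.5*0.0 = 7.5 + 0.0 + 0.0 = 7.5


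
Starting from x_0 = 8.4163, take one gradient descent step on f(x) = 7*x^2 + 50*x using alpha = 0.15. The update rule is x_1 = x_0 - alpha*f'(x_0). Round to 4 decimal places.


We compute the gradient at x_0 and apply the update.
f'(x) = 14*x + 50
f'(8.4163) = 14*8.4163 + 50 = 167.8282
x_1 = 8.4163 - 0.15*167.8282 = -16.7579


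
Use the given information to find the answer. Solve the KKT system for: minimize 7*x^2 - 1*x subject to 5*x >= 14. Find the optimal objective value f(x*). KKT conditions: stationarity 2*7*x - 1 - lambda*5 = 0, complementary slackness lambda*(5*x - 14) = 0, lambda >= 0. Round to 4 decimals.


Step 1: Try lambda = 0 (constraint inactive).
x_unc = 1/(2*7) = 0.0714
Check: 5*0.0714 = 0.357 < 14 -- violated!
Step 2: Constraint must be active: 5*x = 14
x* = 14/5 = 2.8
lambda = (2*7*2.8 - 1)/5 = 7.64
Step 3: Compute optimal value.
f(x*) = 7*2.8^2 - 1*2.8 = 52.08


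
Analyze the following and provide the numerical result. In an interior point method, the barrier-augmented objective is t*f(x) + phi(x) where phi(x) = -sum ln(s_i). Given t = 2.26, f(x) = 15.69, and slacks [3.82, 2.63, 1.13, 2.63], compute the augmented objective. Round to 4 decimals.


Step 1: Compute log-barrier.
ln values: [1.3403, 0.967, 0.1222, 0.967]
phi = -(1.3403 + 0.967 + 0.1222 + 0.967) = -3.3964
Step 2: Compute augmented objective.
t*f(x) = 2.26*15.69 = 35.4594
Total = 35.4594 - 3.3964 = 32.063


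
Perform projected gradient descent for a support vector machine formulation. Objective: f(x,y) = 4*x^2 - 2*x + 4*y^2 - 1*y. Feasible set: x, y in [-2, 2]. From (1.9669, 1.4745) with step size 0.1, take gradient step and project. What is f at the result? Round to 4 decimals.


Step 1: Compute gradient at (1.9669, 1.4745).
grad_x = 2*4*1.9669 - 2 = 13.7352
grad_y = 2*4*1.4745 - 1 = 10.796
Step 2: Gradient step.
x_raw = 1.9669 - 0.1*13.7352 = 0.5934
y_raw = 1.4745 - 0.1*10.796 = 0.3949
Step 3: Project onto [-2, 2].
x_proj = clip(0.5934) = 0.5934
y_proj = clip(0.3949) = 0.3949
Step 4: Evaluate f.
f(0.5934, 0.3949) = 0.4505


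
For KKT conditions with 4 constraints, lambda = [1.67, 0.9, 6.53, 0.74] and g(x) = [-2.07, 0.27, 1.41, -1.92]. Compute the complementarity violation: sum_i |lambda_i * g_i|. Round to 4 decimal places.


KKT complementary slackness check:
lambda_1 * g_1 = 1.67 * -2.07 = -3.4569
lambda_2 * g_2 = 0.9 * 0.27 = 0.243
lambda_3 * g_3 = 6.53 * 1.41 = 9.2073
lambda_4 * g_4 = 0.74 * -1.92 = -1.4208
Total violation = 3.4569 + 0.243 + 9.2073 + 1.4208 = 14.328


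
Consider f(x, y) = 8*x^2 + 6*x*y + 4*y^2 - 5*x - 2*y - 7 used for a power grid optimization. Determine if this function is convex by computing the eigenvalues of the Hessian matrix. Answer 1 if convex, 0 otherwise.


The Hessian of f(x,y) = 8*x^2 + 6*x*y + 4*y^2 - 5*x - 2*y - 7 is:
H = [[16, 6], [6, 8]]
Trace = 16 + 8 = 24
Determinant = 16*8 - (6)^2 = 92
Discriminant = (24)^2 - 4*92 = 208.0
Eigenvalues: lambda_1 = 4.7889, lambda_2 = 19.2111
The function is convex.

1


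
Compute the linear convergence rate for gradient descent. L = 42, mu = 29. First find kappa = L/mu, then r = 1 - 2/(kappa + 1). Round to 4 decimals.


Step 1: Compute the condition number.
kappa = L/mu = 42/29 = 1.4483
Step 2: Compute the convergence rate.
r = 1 - 2/(kappa + 1) = 1 - 2*mu/(L + mu) = (L - mu)/(L + mu) = 13/71 = 0.1831


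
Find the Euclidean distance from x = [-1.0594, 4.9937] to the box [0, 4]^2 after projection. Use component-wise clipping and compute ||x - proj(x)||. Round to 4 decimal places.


Project each component onto [0, 4].
clip(-1.0594) = 0.0, clip(4.9937) = 4.0
Projection = [0.0, 4.0]
Squared diffs: [1.1223, 0.9874]
Distance = sqrt(2.1097) = 1.4525


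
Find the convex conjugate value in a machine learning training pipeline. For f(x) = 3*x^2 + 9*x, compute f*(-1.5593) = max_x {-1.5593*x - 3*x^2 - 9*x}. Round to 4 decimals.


f*(y) = sup_x {y*x - a*x^2 - b*x} = sup_x {(y-b)*x - a*x^2}
FOC: (y - b) - 2a*x = 0 => x* = (y - b)/(2a)
x* = (-1.5593 - 9)/(2*3) = -1.7599
f*(-1.5593) = (y-b)^2/(4a) = (-1.5593 - 9)^2/(4*3)
= 111.4988/12 = 9.2916


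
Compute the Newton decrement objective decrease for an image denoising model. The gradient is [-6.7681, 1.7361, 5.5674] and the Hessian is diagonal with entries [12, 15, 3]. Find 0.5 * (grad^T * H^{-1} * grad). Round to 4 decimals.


Step 1: H is diagonal, so H^(-1) * g = [-0.564, 0.1157, 1.8558].
Step 2: g^T H^(-1) g = sum_i g_i^2 / H_ii
  = (-6.7681)^2/12 + (1.7361)^2/15 + (5.5674)^2/3
  = 3.8173 + 0.2009 + 10.332 = 14.3502
Step 3: Objective decrease = 0.5 * g^T H^(-1) g = 7.1751


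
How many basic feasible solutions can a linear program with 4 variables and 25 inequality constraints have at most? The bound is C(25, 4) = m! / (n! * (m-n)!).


Each vertex corresponds to some choice of n active constraints out of m, so the number of vertices is at most C(m, n) = m! / (n!(m-n)!).
m = 25, n = 4
Numerator: 25 * 24 * 23 * 22
Denominator: 4! = 24
C(25, 4) = 12650


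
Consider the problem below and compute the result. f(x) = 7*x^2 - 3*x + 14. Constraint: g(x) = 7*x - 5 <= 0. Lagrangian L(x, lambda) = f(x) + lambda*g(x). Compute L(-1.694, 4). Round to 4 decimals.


Step 1: Evaluate f(x).
f(-1.694) = 7*(-1.694)^2 - 3*(-1.694) + 14 = 39.1695
Step 2: Evaluate g(x).
g(-1.694) = 7*-1.694 - 5 = -16.858
Step 3: Compute Lagrangian.
L = 39.1695 + 4*-16.858 = -28.2625
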